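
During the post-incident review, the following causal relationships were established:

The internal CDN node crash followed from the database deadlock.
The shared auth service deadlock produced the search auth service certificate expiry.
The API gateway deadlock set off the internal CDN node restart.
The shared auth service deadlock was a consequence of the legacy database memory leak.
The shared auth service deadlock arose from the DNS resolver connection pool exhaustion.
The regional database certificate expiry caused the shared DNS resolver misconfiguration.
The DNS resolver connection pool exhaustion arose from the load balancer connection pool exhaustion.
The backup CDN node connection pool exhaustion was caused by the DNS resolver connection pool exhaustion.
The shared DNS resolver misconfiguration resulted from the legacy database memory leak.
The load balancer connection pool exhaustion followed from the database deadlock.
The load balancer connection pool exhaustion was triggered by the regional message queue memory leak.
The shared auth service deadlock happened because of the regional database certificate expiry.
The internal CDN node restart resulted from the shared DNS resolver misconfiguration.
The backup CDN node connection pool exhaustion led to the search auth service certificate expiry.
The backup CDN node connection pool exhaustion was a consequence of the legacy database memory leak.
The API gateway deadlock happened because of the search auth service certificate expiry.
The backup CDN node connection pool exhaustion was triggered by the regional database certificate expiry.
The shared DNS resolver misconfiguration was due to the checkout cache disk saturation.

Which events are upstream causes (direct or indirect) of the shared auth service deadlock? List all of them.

the DNS resolver connection pool exhaustion, the database deadlock, the legacy database memory leak, the load balancer connection pool exhaustion, the regional database certificate expiry, the regional message queue memory leak

Immediate causes of the shared auth service deadlock: the DNS resolver connection pool exhaustion, the legacy database memory leak, the regional database certificate expiry.
Further upstream: the database deadlock, the regional message queue memory leak, the load balancer connection pool exhaustion.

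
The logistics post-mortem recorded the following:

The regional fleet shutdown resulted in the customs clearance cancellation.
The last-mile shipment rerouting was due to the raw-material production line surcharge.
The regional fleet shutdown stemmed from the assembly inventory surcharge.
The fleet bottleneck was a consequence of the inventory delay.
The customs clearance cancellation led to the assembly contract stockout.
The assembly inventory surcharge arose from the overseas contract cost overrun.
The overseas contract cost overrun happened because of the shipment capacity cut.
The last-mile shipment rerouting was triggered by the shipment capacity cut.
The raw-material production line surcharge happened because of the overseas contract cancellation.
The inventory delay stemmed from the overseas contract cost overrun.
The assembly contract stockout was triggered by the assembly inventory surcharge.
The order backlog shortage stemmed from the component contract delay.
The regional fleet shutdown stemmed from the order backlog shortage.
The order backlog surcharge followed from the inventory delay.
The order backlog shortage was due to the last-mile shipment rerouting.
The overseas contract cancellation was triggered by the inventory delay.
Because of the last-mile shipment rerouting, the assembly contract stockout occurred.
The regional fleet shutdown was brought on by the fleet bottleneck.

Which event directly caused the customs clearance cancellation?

the regional fleet shutdown

Upstream contributors include the shipment capacity cut, the overseas contract cost overrun, the inventory delay, the overseas contract cancellation, the component contract delay, the fleet bottleneck, the raw-material production line surcharge, the last-mile shipment rerouting, the order backlog shortage, the assembly inventory surcharge, but only the regional fleet shutdown feeds directly into the customs clearance cancellation.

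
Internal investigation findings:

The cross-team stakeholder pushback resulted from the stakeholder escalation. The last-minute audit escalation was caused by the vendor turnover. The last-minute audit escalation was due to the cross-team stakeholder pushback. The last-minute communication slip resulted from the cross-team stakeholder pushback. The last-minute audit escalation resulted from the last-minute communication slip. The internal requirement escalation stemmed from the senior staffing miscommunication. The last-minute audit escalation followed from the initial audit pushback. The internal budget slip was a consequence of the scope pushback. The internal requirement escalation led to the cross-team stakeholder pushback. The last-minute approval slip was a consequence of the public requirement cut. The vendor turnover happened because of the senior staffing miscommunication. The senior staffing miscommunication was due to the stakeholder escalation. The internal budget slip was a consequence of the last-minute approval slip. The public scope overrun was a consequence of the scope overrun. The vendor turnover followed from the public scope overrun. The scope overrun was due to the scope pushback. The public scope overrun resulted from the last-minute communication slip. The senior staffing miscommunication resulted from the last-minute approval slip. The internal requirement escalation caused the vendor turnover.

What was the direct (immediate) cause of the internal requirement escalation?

the senior staffing miscommunication

Upstream contributors include the public requirement cut, the last-minute approval slip, the stakeholder escalation, but only the senior staffing miscommunication feeds directly into the internal requirement escalation.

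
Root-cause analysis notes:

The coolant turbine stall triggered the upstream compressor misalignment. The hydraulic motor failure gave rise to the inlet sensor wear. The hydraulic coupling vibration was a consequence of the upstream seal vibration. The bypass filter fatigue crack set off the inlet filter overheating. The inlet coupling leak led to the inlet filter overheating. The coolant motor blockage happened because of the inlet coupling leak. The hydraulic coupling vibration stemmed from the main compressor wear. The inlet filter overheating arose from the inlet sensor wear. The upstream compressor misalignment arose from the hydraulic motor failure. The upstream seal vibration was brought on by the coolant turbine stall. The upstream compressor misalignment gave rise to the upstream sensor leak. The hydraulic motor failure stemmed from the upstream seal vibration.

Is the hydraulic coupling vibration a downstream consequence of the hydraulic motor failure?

No

The hydraulic motor failure leads to the inlet sensor wear, the upstream compressor misalignment, the upstream sensor leak, the inlet filter overheating; the hydraulic coupling vibration is not among them.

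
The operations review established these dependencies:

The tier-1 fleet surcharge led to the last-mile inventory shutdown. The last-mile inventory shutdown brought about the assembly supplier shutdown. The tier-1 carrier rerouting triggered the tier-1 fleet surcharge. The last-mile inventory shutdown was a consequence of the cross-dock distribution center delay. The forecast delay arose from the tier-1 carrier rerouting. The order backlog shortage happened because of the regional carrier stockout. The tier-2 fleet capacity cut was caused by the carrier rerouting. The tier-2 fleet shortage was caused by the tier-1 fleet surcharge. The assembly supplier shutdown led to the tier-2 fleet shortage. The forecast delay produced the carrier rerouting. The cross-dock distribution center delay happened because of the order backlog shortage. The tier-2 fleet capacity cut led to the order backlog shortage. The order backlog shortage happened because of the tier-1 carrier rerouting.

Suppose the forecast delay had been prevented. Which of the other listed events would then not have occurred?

the carrier rerouting, the tier-2 fleet capacity cut

Downstream of the forecast delay: the carrier rerouting, the tier-2 fleet capacity cut, the order backlog shortage, the cross-dock distribution center delay, the last-mile inventory shutdown, the assembly supplier shutdown, the tier-2 fleet shortage.
Of those, still caused via another path: the order backlog shortage, the cross-dock distribution center delay, the last-mile inventory shutdown, the assembly supplier shutdown, the tier-2 fleet shortage.
The remainder have no surviving cause.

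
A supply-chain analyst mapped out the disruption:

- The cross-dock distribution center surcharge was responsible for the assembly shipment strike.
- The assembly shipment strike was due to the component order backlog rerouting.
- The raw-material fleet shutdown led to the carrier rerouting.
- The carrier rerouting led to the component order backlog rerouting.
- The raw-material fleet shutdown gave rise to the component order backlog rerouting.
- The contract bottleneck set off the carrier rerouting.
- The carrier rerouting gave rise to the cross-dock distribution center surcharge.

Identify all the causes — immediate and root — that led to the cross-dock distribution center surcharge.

the carrier rerouting, the contract bottleneck, the raw-material fleet shutdown

Immediate cause of the cross-dock distribution center surcharge: the carrier rerouting.
Further upstream: the contract bottleneck, the raw-material fleet shutdown.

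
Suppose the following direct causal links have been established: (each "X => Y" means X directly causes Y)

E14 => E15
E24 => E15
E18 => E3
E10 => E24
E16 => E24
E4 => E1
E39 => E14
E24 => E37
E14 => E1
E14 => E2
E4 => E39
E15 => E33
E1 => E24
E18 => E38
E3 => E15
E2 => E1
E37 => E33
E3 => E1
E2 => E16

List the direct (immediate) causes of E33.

E15, E37

Upstream contributors include E18, E4, E10, E39, E14, E2, E3, E1, E16, E24, but only E15, E37 feed directly into E33.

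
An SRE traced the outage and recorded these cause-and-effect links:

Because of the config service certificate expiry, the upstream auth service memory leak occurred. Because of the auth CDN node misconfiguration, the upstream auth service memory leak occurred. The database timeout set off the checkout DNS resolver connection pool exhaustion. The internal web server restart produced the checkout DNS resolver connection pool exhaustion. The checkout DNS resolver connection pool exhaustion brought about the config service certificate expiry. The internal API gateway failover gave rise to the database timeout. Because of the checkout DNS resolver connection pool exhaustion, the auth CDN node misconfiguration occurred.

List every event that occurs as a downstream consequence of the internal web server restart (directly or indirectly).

the auth CDN node misconfiguration, the checkout DNS resolver connection pool exhaustion, the config service certificate expiry, the upstream auth service memory leak

Direct effects: the checkout DNS resolver connection pool exhaustion.
2 steps out: the auth CDN node misconfiguration, the config service certificate expiry.
3 steps out: the upstream auth service memory leak.
Not reachable from it: the internal API gateway failover, the database timeout.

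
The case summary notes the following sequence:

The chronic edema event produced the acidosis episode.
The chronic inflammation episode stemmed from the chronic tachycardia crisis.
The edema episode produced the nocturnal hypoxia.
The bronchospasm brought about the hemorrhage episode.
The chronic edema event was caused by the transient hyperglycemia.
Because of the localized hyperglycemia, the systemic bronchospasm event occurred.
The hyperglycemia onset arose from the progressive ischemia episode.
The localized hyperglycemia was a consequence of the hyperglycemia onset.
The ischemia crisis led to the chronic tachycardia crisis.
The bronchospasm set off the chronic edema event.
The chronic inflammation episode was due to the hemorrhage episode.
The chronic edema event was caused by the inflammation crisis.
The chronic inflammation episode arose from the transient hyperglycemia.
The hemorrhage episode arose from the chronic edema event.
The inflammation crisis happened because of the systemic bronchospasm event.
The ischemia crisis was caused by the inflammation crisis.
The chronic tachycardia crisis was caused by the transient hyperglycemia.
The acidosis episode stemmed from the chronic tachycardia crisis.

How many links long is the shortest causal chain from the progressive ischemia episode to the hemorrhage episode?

6

Shortest chain: the progressive ischemia episode → the hyperglycemia onset → the localized hyperglycemia → the systemic bronchospasm event → the inflammation crisis → the chronic edema event → the hemorrhage episode.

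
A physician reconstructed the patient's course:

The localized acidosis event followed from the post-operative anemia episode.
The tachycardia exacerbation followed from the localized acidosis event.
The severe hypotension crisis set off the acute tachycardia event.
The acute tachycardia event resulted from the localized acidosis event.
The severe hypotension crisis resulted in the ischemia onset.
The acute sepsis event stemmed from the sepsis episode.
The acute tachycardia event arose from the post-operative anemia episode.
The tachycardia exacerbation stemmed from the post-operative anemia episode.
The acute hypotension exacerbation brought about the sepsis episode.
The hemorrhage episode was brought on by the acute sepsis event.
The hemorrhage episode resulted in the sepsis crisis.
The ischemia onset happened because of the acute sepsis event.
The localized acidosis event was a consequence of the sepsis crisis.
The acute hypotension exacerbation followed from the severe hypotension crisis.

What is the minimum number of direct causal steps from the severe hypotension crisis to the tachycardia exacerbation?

7

Shortest chain: the severe hypotension crisis → the acute hypotension exacerbation → the sepsis episode → the acute sepsis event → the hemorrhage episode → the sepsis crisis → the localized acidosis event → the tachycardia exacerbation.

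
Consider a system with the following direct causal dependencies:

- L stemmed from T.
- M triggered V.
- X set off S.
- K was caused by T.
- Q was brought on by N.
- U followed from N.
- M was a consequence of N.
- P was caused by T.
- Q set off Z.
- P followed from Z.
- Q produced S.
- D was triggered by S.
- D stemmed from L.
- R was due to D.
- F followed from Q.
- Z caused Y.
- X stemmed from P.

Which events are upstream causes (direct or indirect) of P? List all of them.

N, Q, T, Z

Immediate causes of P: T, Z.
Further upstream: N, Q.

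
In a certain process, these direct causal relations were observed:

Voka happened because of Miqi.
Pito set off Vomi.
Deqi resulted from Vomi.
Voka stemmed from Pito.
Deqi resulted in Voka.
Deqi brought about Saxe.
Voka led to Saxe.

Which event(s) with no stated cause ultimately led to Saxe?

Tracing upstream from Saxe: Saxe ← Voka ← Pito.
A separate upstream branch: Saxe ← Voka ← Miqi.
Each of those chain origins has no stated cause.

Miqi, Pito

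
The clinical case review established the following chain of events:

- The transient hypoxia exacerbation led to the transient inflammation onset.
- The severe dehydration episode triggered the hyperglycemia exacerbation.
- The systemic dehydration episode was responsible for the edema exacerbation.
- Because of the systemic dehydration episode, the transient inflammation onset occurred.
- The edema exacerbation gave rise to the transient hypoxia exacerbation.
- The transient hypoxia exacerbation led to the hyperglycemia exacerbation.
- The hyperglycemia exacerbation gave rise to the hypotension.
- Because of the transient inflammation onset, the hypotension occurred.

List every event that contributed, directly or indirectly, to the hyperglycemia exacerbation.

the edema exacerbation, the severe dehydration episode, the systemic dehydration episode, the transient hypoxia exacerbation

Immediate causes of the hyperglycemia exacerbation: the transient hypoxia exacerbation, the severe dehydration episode.
Further upstream: the systemic dehydration episode, the edema exacerbation.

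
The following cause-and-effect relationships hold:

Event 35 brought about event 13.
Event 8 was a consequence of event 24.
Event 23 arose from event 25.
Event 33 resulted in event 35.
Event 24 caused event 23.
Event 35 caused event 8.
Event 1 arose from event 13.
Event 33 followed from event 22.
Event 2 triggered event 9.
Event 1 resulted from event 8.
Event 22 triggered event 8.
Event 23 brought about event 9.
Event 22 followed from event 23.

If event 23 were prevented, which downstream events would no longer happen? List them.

event 13, event 22, event 33, event 35

Downstream of event 23: event 22, event 33, event 9, event 35, event 8, event 13, event 1.
Of those, still caused via another path: event 9, event 8, event 1.
The remainder have no surviving cause.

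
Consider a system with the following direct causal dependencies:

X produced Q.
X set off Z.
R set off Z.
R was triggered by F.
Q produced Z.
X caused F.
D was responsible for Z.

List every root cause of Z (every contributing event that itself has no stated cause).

Tracing upstream from Z: Z ← X.
A separate upstream branch: Z ← D.
Each of those chain origins has no stated cause.

D, X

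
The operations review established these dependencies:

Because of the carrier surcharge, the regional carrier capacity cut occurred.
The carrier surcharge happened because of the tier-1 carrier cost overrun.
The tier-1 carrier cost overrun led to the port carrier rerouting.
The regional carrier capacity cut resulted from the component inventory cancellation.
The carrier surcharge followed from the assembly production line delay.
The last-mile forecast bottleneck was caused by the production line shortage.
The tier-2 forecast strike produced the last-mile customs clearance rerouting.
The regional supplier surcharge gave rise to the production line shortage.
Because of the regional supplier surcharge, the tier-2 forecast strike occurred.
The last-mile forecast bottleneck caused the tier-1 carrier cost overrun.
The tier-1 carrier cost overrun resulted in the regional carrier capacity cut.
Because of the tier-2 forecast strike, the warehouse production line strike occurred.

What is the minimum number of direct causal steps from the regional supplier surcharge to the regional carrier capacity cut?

Shortest chain: the regional supplier surcharge → the production line shortage → the last-mile forecast bottleneck → the tier-1 carrier cost overrun → the regional carrier capacity cut.

4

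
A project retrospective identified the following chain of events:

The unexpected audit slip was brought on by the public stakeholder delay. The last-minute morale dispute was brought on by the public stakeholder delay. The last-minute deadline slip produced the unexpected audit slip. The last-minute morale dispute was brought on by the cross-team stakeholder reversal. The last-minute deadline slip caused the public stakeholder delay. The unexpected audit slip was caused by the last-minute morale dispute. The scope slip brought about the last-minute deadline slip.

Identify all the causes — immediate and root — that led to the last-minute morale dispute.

Immediate causes of the last-minute morale dispute: the public stakeholder delay, the cross-team stakeholder reversal.
Further upstream: the scope slip, the last-minute deadline slip.

the cross-team stakeholder reversal, the last-minute deadline slip, the public stakeholder delay, the scope slip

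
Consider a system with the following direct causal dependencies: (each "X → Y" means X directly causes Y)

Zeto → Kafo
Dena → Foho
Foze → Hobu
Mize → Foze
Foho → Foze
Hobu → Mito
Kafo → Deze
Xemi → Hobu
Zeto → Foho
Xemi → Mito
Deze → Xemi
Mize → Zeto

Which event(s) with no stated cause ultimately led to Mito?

Tracing upstream from Mito: Mito ← Hobu ← Foze ← Mize.
A separate upstream branch: Mito ← Hobu ← Foze ← Foho ← Dena.
Each of those chain origins has no stated cause.

Dena, Mize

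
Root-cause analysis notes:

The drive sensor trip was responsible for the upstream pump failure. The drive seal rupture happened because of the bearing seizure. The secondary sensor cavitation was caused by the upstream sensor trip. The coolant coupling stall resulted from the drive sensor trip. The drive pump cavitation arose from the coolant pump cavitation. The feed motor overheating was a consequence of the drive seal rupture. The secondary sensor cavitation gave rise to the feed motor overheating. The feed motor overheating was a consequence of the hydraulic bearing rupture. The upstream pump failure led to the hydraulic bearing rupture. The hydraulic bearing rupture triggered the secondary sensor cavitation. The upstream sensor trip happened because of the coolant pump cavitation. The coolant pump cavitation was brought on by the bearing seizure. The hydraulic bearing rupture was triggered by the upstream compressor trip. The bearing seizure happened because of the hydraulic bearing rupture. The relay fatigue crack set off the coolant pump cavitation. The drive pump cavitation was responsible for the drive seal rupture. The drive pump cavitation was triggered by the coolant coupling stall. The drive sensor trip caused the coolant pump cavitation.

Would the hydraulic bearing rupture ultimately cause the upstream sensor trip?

There is a causal chain: the hydraulic bearing rupture → the bearing seizure → the coolant pump cavitation → the upstream sensor trip.

Yes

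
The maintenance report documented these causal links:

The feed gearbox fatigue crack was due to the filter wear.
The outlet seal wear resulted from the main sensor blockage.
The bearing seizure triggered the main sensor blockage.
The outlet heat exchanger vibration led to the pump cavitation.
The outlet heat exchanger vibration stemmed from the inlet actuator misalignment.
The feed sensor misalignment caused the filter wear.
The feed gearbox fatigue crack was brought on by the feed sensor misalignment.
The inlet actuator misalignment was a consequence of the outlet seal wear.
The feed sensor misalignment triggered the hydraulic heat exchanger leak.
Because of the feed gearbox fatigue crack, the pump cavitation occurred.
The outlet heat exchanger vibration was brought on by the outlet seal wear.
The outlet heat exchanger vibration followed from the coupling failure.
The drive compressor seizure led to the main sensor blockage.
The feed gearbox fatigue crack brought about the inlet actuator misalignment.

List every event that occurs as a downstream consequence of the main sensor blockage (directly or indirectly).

the inlet actuator misalignment, the outlet heat exchanger vibration, the outlet seal wear, the pump cavitation

Direct effects: the outlet seal wear.
2 steps out: the inlet actuator misalignment, the outlet heat exchanger vibration.
3 steps out: the pump cavitation.
Not reachable from it: the feed sensor misalignment, the filter wear, the hydraulic heat exchanger leak, the drive compressor seizure, the coupling failure, the bearing seizure, the feed gearbox fatigue crack.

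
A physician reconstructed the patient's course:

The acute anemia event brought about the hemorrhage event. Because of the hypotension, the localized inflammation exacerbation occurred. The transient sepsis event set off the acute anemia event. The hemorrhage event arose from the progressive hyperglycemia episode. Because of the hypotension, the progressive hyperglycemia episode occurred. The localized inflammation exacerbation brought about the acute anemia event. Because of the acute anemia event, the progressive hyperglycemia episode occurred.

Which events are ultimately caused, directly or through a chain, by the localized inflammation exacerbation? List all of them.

Direct effects: the acute anemia event.
2 steps out: the progressive hyperglycemia episode, the hemorrhage event.
Not reachable from it: the hypotension, the transient sepsis event.

the acute anemia event, the hemorrhage event, the progressive hyperglycemia episode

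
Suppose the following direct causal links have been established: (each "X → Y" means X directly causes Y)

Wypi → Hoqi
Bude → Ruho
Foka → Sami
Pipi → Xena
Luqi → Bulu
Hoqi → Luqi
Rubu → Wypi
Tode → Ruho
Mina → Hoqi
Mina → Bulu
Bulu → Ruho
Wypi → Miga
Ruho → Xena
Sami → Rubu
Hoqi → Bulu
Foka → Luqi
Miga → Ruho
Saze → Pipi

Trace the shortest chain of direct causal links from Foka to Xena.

Foka → Luqi
Luqi → Bulu
Bulu → Ruho
Ruho → Xena
Length: 4 steps.

Foka → Luqi → Bulu → Ruho → Xena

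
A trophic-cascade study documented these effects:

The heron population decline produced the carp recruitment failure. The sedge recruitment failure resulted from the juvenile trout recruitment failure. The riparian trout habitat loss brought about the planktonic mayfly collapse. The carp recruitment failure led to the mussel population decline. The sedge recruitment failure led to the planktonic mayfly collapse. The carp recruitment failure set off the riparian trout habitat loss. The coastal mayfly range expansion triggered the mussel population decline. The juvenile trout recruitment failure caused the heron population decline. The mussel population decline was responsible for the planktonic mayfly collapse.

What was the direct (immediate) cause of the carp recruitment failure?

the heron population decline

Upstream contributors include the juvenile trout recruitment failure, but only the heron population decline feeds directly into the carp recruitment failure.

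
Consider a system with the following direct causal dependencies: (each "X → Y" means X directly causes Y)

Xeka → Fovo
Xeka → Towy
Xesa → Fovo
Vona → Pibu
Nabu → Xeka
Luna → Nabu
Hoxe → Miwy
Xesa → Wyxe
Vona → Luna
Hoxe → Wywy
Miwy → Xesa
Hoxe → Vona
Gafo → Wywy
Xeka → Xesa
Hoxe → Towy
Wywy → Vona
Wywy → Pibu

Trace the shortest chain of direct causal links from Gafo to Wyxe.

Gafo → Wywy → Vona → Luna → Nabu → Xeka → Xesa → Wyxe

Gafo → Wywy
Wywy → Vona
Vona → Luna
Luna → Nabu
Nabu → Xeka
Xeka → Xesa
Xesa → Wyxe
Length: 7 steps.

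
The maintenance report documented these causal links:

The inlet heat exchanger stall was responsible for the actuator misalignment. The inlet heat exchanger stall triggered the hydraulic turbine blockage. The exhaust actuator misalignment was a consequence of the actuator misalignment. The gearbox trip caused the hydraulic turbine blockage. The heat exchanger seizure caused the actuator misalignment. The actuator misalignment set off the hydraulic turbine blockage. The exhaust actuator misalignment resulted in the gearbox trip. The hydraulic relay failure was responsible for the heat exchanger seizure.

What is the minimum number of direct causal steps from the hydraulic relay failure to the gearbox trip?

4

Shortest chain: the hydraulic relay failure → the heat exchanger seizure → the actuator misalignment → the exhaust actuator misalignment → the gearbox trip.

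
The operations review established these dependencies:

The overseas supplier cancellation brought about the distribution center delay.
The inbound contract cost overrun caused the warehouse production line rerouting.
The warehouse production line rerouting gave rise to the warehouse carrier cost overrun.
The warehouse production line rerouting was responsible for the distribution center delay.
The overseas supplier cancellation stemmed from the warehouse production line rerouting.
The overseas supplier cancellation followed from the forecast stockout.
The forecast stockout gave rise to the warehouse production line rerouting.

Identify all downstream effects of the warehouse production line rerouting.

the distribution center delay, the overseas supplier cancellation, the warehouse carrier cost overrun

Direct effects: the overseas supplier cancellation, the distribution center delay, the warehouse carrier cost overrun.
Not reachable from it: the forecast stockout, the inbound contract cost overrun.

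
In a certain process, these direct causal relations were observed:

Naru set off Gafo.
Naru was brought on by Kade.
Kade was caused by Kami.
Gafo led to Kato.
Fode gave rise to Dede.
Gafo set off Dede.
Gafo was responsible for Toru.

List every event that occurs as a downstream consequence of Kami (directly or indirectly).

Dede, Gafo, Kade, Kato, Naru, Toru

Direct effects: Kade.
2 steps out: Naru.
3 steps out: Gafo.
4 steps out: Toru, Kato, Dede.
Not reachable from it: Fode.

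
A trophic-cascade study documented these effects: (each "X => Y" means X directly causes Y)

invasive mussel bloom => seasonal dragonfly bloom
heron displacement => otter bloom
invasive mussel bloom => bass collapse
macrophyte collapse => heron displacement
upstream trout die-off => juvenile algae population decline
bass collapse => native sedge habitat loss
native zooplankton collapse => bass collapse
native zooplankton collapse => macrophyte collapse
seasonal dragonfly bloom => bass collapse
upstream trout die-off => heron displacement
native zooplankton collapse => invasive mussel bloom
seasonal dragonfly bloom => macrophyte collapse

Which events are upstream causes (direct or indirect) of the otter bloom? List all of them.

the heron displacement, the invasive mussel bloom, the macrophyte collapse, the native zooplankton collapse, the seasonal dragonfly bloom, the upstream trout die-off

Immediate cause of the otter bloom: the heron displacement.
Further upstream: the native zooplankton collapse, the invasive mussel bloom, the seasonal dragonfly bloom, the upstream trout die-off, the macrophyte collapse.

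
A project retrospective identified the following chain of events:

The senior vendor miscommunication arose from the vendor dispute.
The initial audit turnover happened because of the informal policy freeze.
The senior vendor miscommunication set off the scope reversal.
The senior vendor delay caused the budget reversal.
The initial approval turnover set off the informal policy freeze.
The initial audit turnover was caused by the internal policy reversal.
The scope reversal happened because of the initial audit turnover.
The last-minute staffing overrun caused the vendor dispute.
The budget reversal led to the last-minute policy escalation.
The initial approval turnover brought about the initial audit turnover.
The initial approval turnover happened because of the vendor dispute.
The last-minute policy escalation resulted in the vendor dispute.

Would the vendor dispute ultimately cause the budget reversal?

The vendor dispute leads to the senior vendor miscommunication, the initial approval turnover, the informal policy freeze, the initial audit turnover, the scope reversal; the budget reversal is not among them.

No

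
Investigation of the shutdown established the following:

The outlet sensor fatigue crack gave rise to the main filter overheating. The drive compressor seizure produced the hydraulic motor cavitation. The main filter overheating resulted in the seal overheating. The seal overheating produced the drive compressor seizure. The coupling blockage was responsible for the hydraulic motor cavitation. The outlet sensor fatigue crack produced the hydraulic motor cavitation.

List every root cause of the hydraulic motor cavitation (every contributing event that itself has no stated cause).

Tracing upstream from the hydraulic motor cavitation: the hydraulic motor cavitation ← the outlet sensor fatigue crack.
A separate upstream branch: the hydraulic motor cavitation ← the coupling blockage.
Each of those chain origins has no stated cause.

the coupling blockage, the outlet sensor fatigue crack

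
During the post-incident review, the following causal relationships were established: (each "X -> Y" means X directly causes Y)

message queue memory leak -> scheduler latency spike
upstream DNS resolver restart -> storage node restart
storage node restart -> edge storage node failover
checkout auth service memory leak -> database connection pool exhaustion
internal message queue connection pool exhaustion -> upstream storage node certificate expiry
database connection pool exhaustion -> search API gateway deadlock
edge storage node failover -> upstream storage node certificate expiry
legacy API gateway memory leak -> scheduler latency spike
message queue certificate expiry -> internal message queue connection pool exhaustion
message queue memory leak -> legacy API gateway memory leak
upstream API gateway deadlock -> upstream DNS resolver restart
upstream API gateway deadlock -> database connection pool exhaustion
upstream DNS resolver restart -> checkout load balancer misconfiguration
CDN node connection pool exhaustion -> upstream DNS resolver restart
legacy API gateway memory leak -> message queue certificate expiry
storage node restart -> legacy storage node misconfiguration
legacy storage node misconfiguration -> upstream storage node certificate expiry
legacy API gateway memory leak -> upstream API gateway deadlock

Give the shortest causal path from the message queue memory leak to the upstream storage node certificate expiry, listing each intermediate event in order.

the message queue memory leak → the legacy API gateway memory leak
the legacy API gateway memory leak → the message queue certificate expiry
the message queue certificate expiry → the internal message queue connection pool exhaustion
the internal message queue connection pool exhaustion → the upstream storage node certificate expiry
Length: 4 steps.

the message queue memory leak → the legacy API gateway memory leak → the message queue certificate expiry → the internal message queue connection pool exhaustion → the upstream storage node certificate expiry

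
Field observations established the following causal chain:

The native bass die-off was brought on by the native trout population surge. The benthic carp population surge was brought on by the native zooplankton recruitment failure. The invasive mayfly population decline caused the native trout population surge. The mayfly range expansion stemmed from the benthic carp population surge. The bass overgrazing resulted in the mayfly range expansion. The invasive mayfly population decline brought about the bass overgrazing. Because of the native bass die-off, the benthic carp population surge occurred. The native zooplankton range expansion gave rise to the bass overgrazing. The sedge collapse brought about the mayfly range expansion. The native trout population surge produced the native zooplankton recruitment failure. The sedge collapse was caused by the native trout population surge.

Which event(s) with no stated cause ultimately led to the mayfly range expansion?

the invasive mayfly population decline, the native zooplankton range expansion

Tracing upstream from the mayfly range expansion: the mayfly range expansion ← the bass overgrazing ← the invasive mayfly population decline.
A separate upstream branch: the mayfly range expansion ← the bass overgrazing ← the native zooplankton range expansion.
Each of those chain origins has no stated cause.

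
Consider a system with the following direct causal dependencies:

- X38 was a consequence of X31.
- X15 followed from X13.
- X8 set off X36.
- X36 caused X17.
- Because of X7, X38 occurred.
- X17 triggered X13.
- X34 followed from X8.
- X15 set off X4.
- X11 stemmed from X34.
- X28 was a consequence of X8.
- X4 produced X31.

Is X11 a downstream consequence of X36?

No

X36 leads to X17, X13, X15, X4, X31, X38; X11 is not among them.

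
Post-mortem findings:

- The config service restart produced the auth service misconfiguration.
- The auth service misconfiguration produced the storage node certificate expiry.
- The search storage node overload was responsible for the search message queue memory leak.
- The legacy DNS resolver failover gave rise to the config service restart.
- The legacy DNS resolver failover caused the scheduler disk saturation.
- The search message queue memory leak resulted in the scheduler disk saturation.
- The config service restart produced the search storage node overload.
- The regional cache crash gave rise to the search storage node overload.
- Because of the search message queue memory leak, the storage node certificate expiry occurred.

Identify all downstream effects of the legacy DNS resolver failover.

the auth service misconfiguration, the config service restart, the scheduler disk saturation, the search message queue memory leak, the search storage node overload, the storage node certificate expiry

Direct effects: the config service restart, the scheduler disk saturation.
2 steps out: the auth service misconfiguration, the search storage node overload.
3 steps out: the search message queue memory leak, the storage node certificate expiry.
Not reachable from it: the regional cache crash.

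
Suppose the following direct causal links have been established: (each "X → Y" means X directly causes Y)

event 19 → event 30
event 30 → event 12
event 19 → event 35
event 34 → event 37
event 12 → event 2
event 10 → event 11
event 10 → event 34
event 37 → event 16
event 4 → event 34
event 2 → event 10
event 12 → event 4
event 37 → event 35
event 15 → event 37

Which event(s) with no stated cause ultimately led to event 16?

event 15, event 19

Tracing upstream from event 16: event 16 ← event 37 ← event 15.
A separate upstream branch: event 16 ← event 37 ← event 34 ← event 4 ← event 12 ← event 30 ← event 19.
Each of those chain origins has no stated cause.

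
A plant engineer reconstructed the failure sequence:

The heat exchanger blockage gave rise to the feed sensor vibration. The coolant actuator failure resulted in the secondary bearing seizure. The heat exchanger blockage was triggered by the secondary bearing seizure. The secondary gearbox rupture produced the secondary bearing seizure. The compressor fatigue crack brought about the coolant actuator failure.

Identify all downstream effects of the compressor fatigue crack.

Direct effects: the coolant actuator failure.
2 steps out: the secondary bearing seizure.
3 steps out: the heat exchanger blockage.
4 steps out: the feed sensor vibration.
Not reachable from it: the secondary gearbox rupture.

the coolant actuator failure, the feed sensor vibration, the heat exchanger blockage, the secondary bearing seizure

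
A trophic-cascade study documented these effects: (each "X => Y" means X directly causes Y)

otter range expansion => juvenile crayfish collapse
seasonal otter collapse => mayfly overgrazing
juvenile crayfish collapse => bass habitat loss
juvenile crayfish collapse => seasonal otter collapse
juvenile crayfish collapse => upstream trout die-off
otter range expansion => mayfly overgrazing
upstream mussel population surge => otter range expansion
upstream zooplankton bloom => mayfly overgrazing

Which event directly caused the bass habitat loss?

Upstream contributors include the upstream mussel population surge, the otter range expansion, but only the juvenile crayfish collapse feeds directly into the bass habitat loss.

the juvenile crayfish collapse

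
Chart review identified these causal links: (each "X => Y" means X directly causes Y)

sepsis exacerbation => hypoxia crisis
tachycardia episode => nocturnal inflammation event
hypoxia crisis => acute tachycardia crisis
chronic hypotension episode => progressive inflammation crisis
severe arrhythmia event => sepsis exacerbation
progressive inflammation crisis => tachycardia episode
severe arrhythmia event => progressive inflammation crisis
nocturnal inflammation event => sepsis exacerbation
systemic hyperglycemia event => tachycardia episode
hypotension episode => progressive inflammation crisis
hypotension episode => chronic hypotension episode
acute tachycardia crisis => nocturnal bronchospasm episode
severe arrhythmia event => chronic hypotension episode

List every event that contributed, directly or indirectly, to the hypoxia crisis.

the chronic hypotension episode, the hypotension episode, the nocturnal inflammation event, the progressive inflammation crisis, the sepsis exacerbation, the severe arrhythmia event, the systemic hyperglycemia event, the tachycardia episode

Immediate cause of the hypoxia crisis: the sepsis exacerbation.
Further upstream: the severe arrhythmia event, the hypotension episode, the chronic hypotension episode, the systemic hyperglycemia event, the progressive inflammation crisis, the tachycardia episode, the nocturnal inflammation event.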